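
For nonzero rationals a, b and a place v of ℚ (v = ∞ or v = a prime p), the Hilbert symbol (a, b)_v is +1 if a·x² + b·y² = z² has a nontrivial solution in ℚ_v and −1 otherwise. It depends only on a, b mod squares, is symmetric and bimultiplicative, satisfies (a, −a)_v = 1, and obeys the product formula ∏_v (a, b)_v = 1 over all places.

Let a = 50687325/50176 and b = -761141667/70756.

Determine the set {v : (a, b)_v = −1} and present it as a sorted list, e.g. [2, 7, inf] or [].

[13, 43]

(a, b) ≡ (1333, -51987) mod (ℚ^×)²; places V = {2, 3, 5, 7, 11, 13, 19, 31, 43, ∞}.
(a,b)_7: α=-2, u≡5; β=-2, v≡4 (mod 7); (5|7)=-1, (4|7)=+1; sign (−1)^0·-1^-2·+1^-2 = +1.
(a,b)_11: α=0, u≡8; β=4, v≡8 (mod 11); (8|11)=-1, (8|11)=-1; sign (−1)^0·-1^4·-1^0 = +1.
(a,b)_2: α=-10, β=-2; u≡5, v≡5 (mod 8); ε(u)ε(v)=0·0, αω(v)=-10·1, βω(u)=-2·1; sum ≡ 0  ⇒  +1.
(a,b)_∞: sgn(1333)=+, sgn(-51987)=−, so +1.
(a,b)_31: α=1, u≡23; β=1, v≡18 (mod 31); (23|31)=-1, (18|31)=+1; sign (−1)^1·-1^1·+1^1 = +1.
(a,b)_43: α=1, u≡14; β=1, v≡38 (mod 43); (14|43)=+1, (38|43)=+1; sign (−1)^1·+1^1·+1^1 = -1.
(a,b)_19: α=0, u≡13; β=-2, v≡4 (mod 19); (13|19)=-1, (4|19)=+1; sign (−1)^0·-1^-2·+1^0 = +1.
(a,b)_5: α=2, u≡3; β=0, v≡3 (mod 5); (3|5)=-1, (3|5)=-1; sign (−1)^0·-1^0·-1^2 = +1.
(a,b)_3: α=2, u≡1; β=1, v≡2 (mod 3); (1|3)=+1, (2|3)=-1; sign (−1)^0·+1^1·-1^2 = +1.
(a,b)_13: α=2, u≡6; β=1, v≡8 (mod 13); (6|13)=-1, (8|13)=-1; sign (−1)^0·-1^1·-1^2 = -1.
|Ram(1333, -51987)| = 2, even; anisotropic at {13, 43}.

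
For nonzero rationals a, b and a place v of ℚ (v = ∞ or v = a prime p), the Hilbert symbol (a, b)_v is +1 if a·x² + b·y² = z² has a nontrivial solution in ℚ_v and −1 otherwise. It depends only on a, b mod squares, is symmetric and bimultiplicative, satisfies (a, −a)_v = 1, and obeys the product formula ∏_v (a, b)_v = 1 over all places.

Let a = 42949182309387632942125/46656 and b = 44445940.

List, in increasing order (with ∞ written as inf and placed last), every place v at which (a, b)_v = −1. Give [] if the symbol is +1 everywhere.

(a, b) ≡ (85, 226765) mod (ℚ^×)²; places V = {2, 3, 5, 7, 11, 17, 19, 31, ∞}.
(a,b)_3: α=-6, u≡1; β=0, v≡1 (mod 3); (1|3)=+1, (1|3)=+1; sign (−1)^0·+1^0·+1^-6 = +1.
(a,b)_2: α=-6, β=2; u≡5, v≡5 (mod 8); ε(u)ε(v)=0·0, αω(v)=-6·1, βω(u)=2·1; sum ≡ 0  ⇒  +1.
(a,b)_31: α=2, u≡24; β=1, v≡21 (mod 31); (24|31)=-1, (21|31)=-1; sign (−1)^0·-1^1·-1^2 = -1.
(a,b)_11: α=2, u≡7; β=1, v≡9 (mod 11); (7|11)=-1, (9|11)=+1; sign (−1)^0·-1^1·+1^2 = -1.
(a,b)_19: α=2, u≡9; β=1, v≡18 (mod 19); (9|19)=+1, (18|19)=-1; sign (−1)^0·+1^1·-1^2 = +1.
(a,b)_17: α=5, u≡14; β=0, v≡1 (mod 17); (14|17)=-1, (1|17)=+1; sign (−1)^0·-1^0·+1^5 = +1.
(a,b)_5: α=3, u≡2; β=1, v≡3 (mod 5); (2|5)=-1, (3|5)=-1; sign (−1)^0·-1^1·-1^3 = +1.
(a,b)_7: α=8, u≡4; β=3, v≡3 (mod 7); (4|7)=+1, (3|7)=-1; sign (−1)^0·+1^3·-1^8 = +1.
(a,b)_∞: sgn(85)=+, sgn(226765)=+, so +1.
(85, 226765 / ℚ) ramifies at {11, 31}: a division algebra.

[11, 31]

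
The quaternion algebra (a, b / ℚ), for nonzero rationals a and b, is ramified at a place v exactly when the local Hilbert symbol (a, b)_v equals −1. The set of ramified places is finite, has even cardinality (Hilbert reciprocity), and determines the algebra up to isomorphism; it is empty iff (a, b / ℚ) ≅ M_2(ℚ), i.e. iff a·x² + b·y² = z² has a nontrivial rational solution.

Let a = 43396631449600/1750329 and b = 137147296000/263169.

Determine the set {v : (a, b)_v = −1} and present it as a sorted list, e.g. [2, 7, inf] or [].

Mod squares: a ≡ 252109, b ≡ 21429265. Check v ∈ {∞, 2, 3, 5, 7, 11, 13, 17, 19, 41, 43}.
v=13: a=13^1·(≡10), b=13^1·(≡2) mod 13; (10|13)=+1, (2|13)=-1; (−1)^{1·1·6}·(+1)^1·(-1)^1 = -1.
v=5: a=5^2·(≡1), b=5^3·(≡2) mod 5; (1|5)=+1, (2|5)=-1; (−1)^{2·3·2}·(+1)^3·(-1)^2 = +1.
v=19: a=19^0·(≡6), b=19^-2·(≡5) mod 19; (6|19)=+1, (5|19)=+1; (−1)^{0·-2·9}·(+1)^-2·(+1)^0 = +1.
v=3: a=3^-6·(≡1), b=3^-6·(≡1) mod 3; (1|3)=+1, (1|3)=+1; (−1)^{-6·-6·1}·(+1)^-6·(+1)^-6 = +1.
v=7: a=7^-4·(≡2), b=7^0·(≡2) mod 7; (2|7)=+1, (2|7)=+1; (−1)^{-4·0·3}·(+1)^0·(+1)^-4 = +1.
v=43: a=43^1·(≡36), b=43^1·(≡26) mod 43; (36|43)=+1, (26|43)=-1; (−1)^{1·1·21}·(+1)^1·(-1)^1 = +1.
v=∞: 252109 > 0 and 21429265 > 0  ⇒  (a,b)_∞ = +1.
v=17: a=17^0·(≡2), b=17^1·(≡5) mod 17; (2|17)=+1, (5|17)=-1; (−1)^{0·1·8}·(+1)^1·(-1)^0 = +1.
v=11: a=11^1·(≡6), b=11^1·(≡5) mod 11; (6|11)=-1, (5|11)=+1; (−1)^{1·1·5}·(-1)^1·(+1)^1 = +1.
v=41: a=41^3·(≡32), b=41^1·(≡34) mod 41; (32|41)=+1, (34|41)=-1; (−1)^{3·1·20}·(+1)^1·(-1)^3 = -1.
v=2: v_2(a)=12, v_2(b)=8; units ≡ 5, 1 (mod 8); ε·ε+αω+βω = 0·0+12·0+8·1 ≡ 0  ⇒  (a,b)_2 = +1.
(252109, 21429265 / ℚ) ramifies at {13, 41}: a division algebra.

[13, 41]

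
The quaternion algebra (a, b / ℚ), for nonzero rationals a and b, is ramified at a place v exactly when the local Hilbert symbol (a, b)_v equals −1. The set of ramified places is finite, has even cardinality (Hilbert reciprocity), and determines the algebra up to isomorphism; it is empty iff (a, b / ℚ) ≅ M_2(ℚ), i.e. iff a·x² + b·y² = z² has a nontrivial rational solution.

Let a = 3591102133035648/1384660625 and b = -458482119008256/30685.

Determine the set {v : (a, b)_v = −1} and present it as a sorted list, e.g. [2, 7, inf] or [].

[7, 17]

(a, b) ≡ (158746, -3910) mod (ℚ^×)²; places V = {2, 3, 5, 7, 11, 17, 19, 23, 29, ∞}.
(a,b)_∞: sgn(158746)=+, sgn(-3910)=−, so +1.
(a,b)_7: α=1, u≡5; β=2, v≡3 (mod 7); (5|7)=-1, (3|7)=-1; sign (−1)^0·-1^2·-1^1 = -1.
(a,b)_29: α=3, u≡5; β=2, v≡16 (mod 29); (5|29)=+1, (16|29)=+1; sign (−1)^0·+1^2·+1^3 = +1.
(a,b)_3: α=10, u≡1; β=10, v≡2 (mod 3); (1|3)=+1, (2|3)=-1; sign (−1)^0·+1^10·-1^10 = +1.
(a,b)_5: α=-4, u≡4; β=-1, v≡2 (mod 5); (4|5)=+1, (2|5)=-1; sign (−1)^0·+1^-1·-1^-4 = +1.
(a,b)_17: α=-1, u≡6; β=-1, v≡15 (mod 17); (6|17)=-1, (15|17)=+1; sign (−1)^0·-1^-1·+1^-1 = -1.
(a,b)_23: α=1, u≡6; β=1, v≡21 (mod 23); (6|23)=+1, (21|23)=-1; sign (−1)^1·+1^1·-1^1 = +1.
(a,b)_2: α=7, β=13; u≡5, v≡5 (mod 8); ε(u)ε(v)=0·0, αω(v)=7·1, βω(u)=13·1; sum ≡ 0  ⇒  +1.
(a,b)_19: α=-4, u≡4; β=-2, v≡11 (mod 19); (4|19)=+1, (11|19)=+1; sign (−1)^0·+1^-2·+1^-4 = +1.
(a,b)_11: α=2, u≡3; β=0, v≡7 (mod 11); (3|11)=+1, (7|11)=-1; sign (−1)^0·+1^0·-1^2 = +1.
(158746, -3910 / ℚ) ramifies at {7, 17}: a division algebra.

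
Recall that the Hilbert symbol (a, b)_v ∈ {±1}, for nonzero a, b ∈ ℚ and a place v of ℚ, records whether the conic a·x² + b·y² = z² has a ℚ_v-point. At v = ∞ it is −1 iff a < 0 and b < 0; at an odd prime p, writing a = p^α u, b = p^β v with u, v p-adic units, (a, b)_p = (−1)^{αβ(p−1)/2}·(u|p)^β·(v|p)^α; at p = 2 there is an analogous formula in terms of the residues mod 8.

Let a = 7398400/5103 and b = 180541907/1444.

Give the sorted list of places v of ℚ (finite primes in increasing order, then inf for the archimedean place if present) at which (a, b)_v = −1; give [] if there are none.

[2, 13]

Mod squares: a ≡ 7, b ≡ 97643. Check v ∈ {∞, 2, 3, 5, 7, 13, 17, 19, 29, 37, 43}.
v=13: a=13^0·(≡5), b=13^1·(≡4) mod 13; (5|13)=-1, (4|13)=+1; (−1)^{0·1·6}·(-1)^1·(+1)^0 = -1.
v=29: a=29^0·(≡22), b=29^1·(≡18) mod 29; (22|29)=+1, (18|29)=-1; (−1)^{0·1·14}·(+1)^1·(-1)^0 = +1.
v=3: a=3^-6·(≡1), b=3^0·(≡2) mod 3; (1|3)=+1, (2|3)=-1; (−1)^{-6·0·1}·(+1)^0·(-1)^-6 = +1.
v=17: a=17^2·(≡5), b=17^0·(≡14) mod 17; (5|17)=-1, (14|17)=-1; (−1)^{2·0·8}·(-1)^0·(-1)^2 = +1.
v=5: a=5^2·(≡2), b=5^0·(≡3) mod 5; (2|5)=-1, (3|5)=-1; (−1)^{2·0·2}·(-1)^0·(-1)^2 = +1.
v=43: a=43^0·(≡19), b=43^2·(≡34) mod 43; (19|43)=-1, (34|43)=-1; (−1)^{0·2·21}·(-1)^2·(-1)^0 = +1.
v=2: v_2(a)=10, v_2(b)=-2; units ≡ 7, 3 (mod 8); ε·ε+αω+βω = 1·1+10·1+-2·0 ≡ 1  ⇒  (a,b)_2 = -1.
v=∞: 7 > 0 and 97643 > 0  ⇒  (a,b)_∞ = +1.
v=19: a=19^0·(≡6), b=19^-2·(≡3) mod 19; (6|19)=+1, (3|19)=-1; (−1)^{0·-2·9}·(+1)^-2·(-1)^0 = +1.
v=7: a=7^-1·(≡2), b=7^1·(≡6) mod 7; (2|7)=+1, (6|7)=-1; (−1)^{-1·1·3}·(+1)^1·(-1)^-1 = +1.
v=37: a=37^0·(≡3), b=37^1·(≡25) mod 37; (3|37)=+1, (25|37)=+1; (−1)^{0·1·18}·(+1)^1·(+1)^0 = +1.
|Ram(7, 97643)| = 2, even; anisotropic at {2, 13}.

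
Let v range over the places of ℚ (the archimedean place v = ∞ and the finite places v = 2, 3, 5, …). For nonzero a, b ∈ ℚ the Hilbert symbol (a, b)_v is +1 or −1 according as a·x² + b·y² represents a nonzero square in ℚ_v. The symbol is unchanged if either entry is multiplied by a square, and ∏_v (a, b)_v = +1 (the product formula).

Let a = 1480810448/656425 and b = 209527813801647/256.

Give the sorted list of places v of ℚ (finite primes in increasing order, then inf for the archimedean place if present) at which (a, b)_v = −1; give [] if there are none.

(a, b) ≡ (329189, 87) mod (ℚ^×)²; places V = {2, 3, 5, 7, 11, 13, 19, 29, 31, 37, 41, ∞}.
(a,b)_5: α=-2, u≡4; β=0, v≡2 (mod 5); (4|5)=+1, (2|5)=-1; sign (−1)^0·+1^0·-1^-2 = +1.
(a,b)_7: α=-1, u≡4; β=0, v≡3 (mod 7); (4|7)=+1, (3|7)=-1; sign (−1)^0·+1^0·-1^-1 = -1.
(a,b)_13: α=2, u≡12; β=0, v≡9 (mod 13); (12|13)=+1, (9|13)=+1; sign (−1)^0·+1^0·+1^2 = +1.
(a,b)_∞: sgn(329189)=+, sgn(87)=+, so +1.
(a,b)_41: α=1, u≡34; β=2, v≡32 (mod 41); (34|41)=-1, (32|41)=+1; sign (−1)^0·-1^2·+1^1 = +1.
(a,b)_19: α=2, u≡3; β=0, v≡4 (mod 19); (3|19)=-1, (4|19)=+1; sign (−1)^0·-1^0·+1^2 = +1.
(a,b)_29: α=0, u≡21; β=1, v≡10 (mod 29); (21|29)=-1, (10|29)=-1; sign (−1)^0·-1^1·-1^0 = -1.
(a,b)_2: α=4, β=-8; u≡5, v≡7 (mod 8); ε(u)ε(v)=0·1, αω(v)=4·0, βω(u)=-8·1; sum ≡ 0  ⇒  +1.
(a,b)_31: α=-1, u≡15; β=2, v≡19 (mod 31); (15|31)=-1, (19|31)=+1; sign (−1)^0·-1^2·+1^-1 = +1.
(a,b)_3: α=0, u≡2; β=3, v≡2 (mod 3); (2|3)=-1, (2|3)=-1; sign (−1)^0·-1^3·-1^0 = -1.
(a,b)_11: α=-2, u≡9; β=2, v≡10 (mod 11); (9|11)=+1, (10|11)=-1; sign (−1)^0·+1^2·-1^-2 = +1.
(a,b)_37: α=1, u≡5; β=2, v≡24 (mod 37); (5|37)=-1, (24|37)=-1; sign (−1)^0·-1^2·-1^1 = -1.
(329189, 87 / ℚ) ramifies at {3, 7, 29, 37}: a division algebra.

[3, 7, 29, 37]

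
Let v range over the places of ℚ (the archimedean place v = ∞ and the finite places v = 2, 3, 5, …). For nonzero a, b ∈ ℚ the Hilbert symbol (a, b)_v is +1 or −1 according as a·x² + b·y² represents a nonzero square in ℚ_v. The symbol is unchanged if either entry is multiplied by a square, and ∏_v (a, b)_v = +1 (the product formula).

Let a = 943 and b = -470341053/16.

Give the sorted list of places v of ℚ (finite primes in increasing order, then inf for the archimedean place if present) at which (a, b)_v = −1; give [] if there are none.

[2, 13, 29, 41]

(a, b) ≡ (943, -1066533) mod (ℚ^×)²; places V = {2, 3, 7, 13, 23, 29, 41, ∞}.
(a,b)_7: α=0, u≡5; β=2, v≡1 (mod 7); (5|7)=-1, (1|7)=+1; sign (−1)^0·-1^2·+1^0 = +1.
(a,b)_∞: sgn(943)=+, sgn(-1066533)=−, so +1.
(a,b)_13: α=0, u≡7; β=1, v≡8 (mod 13); (7|13)=-1, (8|13)=-1; sign (−1)^0·-1^1·-1^0 = -1.
(a,b)_23: α=1, u≡18; β=1, v≡5 (mod 23); (18|23)=+1, (5|23)=-1; sign (−1)^1·+1^1·-1^1 = +1.
(a,b)_3: α=0, u≡1; β=3, v≡1 (mod 3); (1|3)=+1, (1|3)=+1; sign (−1)^0·+1^3·+1^0 = +1.
(a,b)_29: α=0, u≡15; β=1, v≡9 (mod 29); (15|29)=-1, (9|29)=+1; sign (−1)^0·-1^1·+1^0 = -1.
(a,b)_2: α=0, β=-4; u≡7, v≡3 (mod 8); ε(u)ε(v)=1·1, αω(v)=0·1, βω(u)=-4·0; sum ≡ 1  ⇒  -1.
(a,b)_41: α=1, u≡23; β=1, v≡17 (mod 41); (23|41)=+1, (17|41)=-1; sign (−1)^0·+1^1·-1^1 = -1.
Ram(943, -1066533) = {2, 13, 29, 41}; no ℚ_2-point on the conic.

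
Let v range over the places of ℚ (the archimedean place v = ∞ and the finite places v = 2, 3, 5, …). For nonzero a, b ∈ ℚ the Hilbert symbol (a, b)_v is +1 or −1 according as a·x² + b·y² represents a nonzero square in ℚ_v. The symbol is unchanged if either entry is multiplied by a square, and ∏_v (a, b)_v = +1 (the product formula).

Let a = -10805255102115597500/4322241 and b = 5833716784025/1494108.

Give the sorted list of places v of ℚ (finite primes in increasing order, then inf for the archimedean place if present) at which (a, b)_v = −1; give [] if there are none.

[13, 29]

(a, b) ≡ (-551, 39767) mod (ℚ^×)²; places V = {2, 3, 5, 7, 11, 13, 17, 19, 23, 29, ∞}.
(a,b)_19: α=3, u≡17; β=1, v≡12 (mod 19); (17|19)=+1, (12|19)=-1; sign (−1)^1·+1^1·-1^3 = +1.
(a,b)_13: α=2, u≡7; β=3, v≡1 (mod 13); (7|13)=-1, (1|13)=+1; sign (−1)^0·-1^3·+1^2 = -1.
(a,b)_5: α=4, u≡4; β=2, v≡2 (mod 5); (4|5)=+1, (2|5)=-1; sign (−1)^0·+1^2·-1^4 = +1.
(a,b)_3: α=-6, u≡1; β=-2, v≡2 (mod 3); (1|3)=+1, (2|3)=-1; sign (−1)^0·+1^-2·-1^-6 = +1.
(a,b)_2: α=2, β=-2; u≡1, v≡7 (mod 8); ε(u)ε(v)=0·1, αω(v)=2·0, βω(u)=-2·0; sum ≡ 0  ⇒  +1.
(a,b)_∞: sgn(-551)=−, sgn(39767)=+, so +1.
(a,b)_17: α=2, u≡5; β=2, v≡1 (mod 17); (5|17)=-1, (1|17)=+1; sign (−1)^0·-1^2·+1^2 = +1.
(a,b)_23: α=2, u≡16; β=1, v≡12 (mod 23); (16|23)=+1, (12|23)=+1; sign (−1)^0·+1^1·+1^2 = +1.
(a,b)_29: α=3, u≡3; β=2, v≡27 (mod 29); (3|29)=-1, (27|29)=-1; sign (−1)^0·-1^2·-1^3 = -1.
(a,b)_7: α=-2, u≡4; β=-3, v≡2 (mod 7); (4|7)=+1, (2|7)=+1; sign (−1)^0·+1^-3·+1^-2 = +1.
(a,b)_11: α=-2, u≡2; β=-2, v≡7 (mod 11); (2|11)=-1, (7|11)=-1; sign (−1)^0·-1^-2·-1^-2 = +1.
Ram(-551, 39767) = {13, 29}; no ℚ_13-point on the conic.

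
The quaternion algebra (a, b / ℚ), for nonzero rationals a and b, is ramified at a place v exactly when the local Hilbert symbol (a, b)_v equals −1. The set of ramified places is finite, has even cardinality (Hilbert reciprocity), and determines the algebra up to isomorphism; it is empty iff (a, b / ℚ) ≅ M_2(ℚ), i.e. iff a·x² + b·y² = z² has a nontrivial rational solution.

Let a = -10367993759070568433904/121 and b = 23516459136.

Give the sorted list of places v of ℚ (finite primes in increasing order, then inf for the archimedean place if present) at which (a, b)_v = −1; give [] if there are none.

[17, 29]

Mod squares: a ≡ -1479, b ≡ 5394. Check v ∈ {∞, 2, 3, 7, 11, 13, 17, 29, 31}.
v=7: a=7^2·(≡3), b=7^0·(≡2) mod 7; (3|7)=-1, (2|7)=+1; (−1)^{2·0·3}·(-1)^0·(+1)^2 = +1.
v=29: a=29^5·(≡5), b=29^3·(≡3) mod 29; (5|29)=+1, (3|29)=-1; (−1)^{5·3·14}·(+1)^3·(-1)^5 = -1.
v=31: a=31^4·(≡5), b=31^1·(≡5) mod 31; (5|31)=+1, (5|31)=+1; (−1)^{4·1·15}·(+1)^1·(+1)^4 = +1.
v=11: a=11^-2·(≡8), b=11^0·(≡5) mod 11; (8|11)=-1, (5|11)=+1; (−1)^{-2·0·5}·(-1)^0·(+1)^-2 = +1.
v=3: a=3^5·(≡2), b=3^5·(≡1) mod 3; (2|3)=-1, (1|3)=+1; (−1)^{5·5·1}·(-1)^5·(+1)^5 = +1.
v=13: a=13^2·(≡1), b=13^0·(≡1) mod 13; (1|13)=+1, (1|13)=+1; (−1)^{2·0·6}·(+1)^0·(+1)^2 = +1.
v=2: v_2(a)=4, v_2(b)=7; units ≡ 1, 1 (mod 8); ε·ε+αω+βω = 0·0+4·0+7·0 ≡ 0  ⇒  (a,b)_2 = +1.
v=∞: -1479 < 0 and 5394 > 0  ⇒  (a,b)_∞ = +1.
v=17: a=17^1·(≡8), b=17^0·(≡11) mod 17; (8|17)=+1, (11|17)=-1; (−1)^{1·0·8}·(+1)^0·(-1)^1 = -1.
(-1479, 5394 / ℚ) ramifies at {17, 29}: a division algebra.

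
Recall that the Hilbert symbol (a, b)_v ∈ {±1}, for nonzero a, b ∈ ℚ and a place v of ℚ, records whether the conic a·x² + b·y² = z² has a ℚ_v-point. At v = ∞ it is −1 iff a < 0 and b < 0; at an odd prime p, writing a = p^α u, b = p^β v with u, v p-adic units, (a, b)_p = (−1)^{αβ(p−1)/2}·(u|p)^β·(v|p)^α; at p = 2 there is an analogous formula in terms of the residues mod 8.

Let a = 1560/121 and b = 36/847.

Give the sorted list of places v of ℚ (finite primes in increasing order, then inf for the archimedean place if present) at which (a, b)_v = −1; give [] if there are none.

[2, 5, 7, 13]

(a, b) ≡ (390, 7) mod (ℚ^×)²; places V = {2, 3, 5, 7, 11, 13, ∞}.
(a,b)_3: α=1, u≡1; β=2, v≡1 (mod 3); (1|3)=+1, (1|3)=+1; sign (−1)^0·+1^2·+1^1 = +1.
(a,b)_2: α=3, β=2; u≡3, v≡7 (mod 8); ε(u)ε(v)=1·1, αω(v)=3·0, βω(u)=2·1; sum ≡ 1  ⇒  -1.
(a,b)_∞: sgn(390)=+, sgn(7)=+, so +1.
(a,b)_5: α=1, u≡2; β=0, v≡3 (mod 5); (2|5)=-1, (3|5)=-1; sign (−1)^0·-1^0·-1^1 = -1.
(a,b)_11: α=-2, u≡9; β=-2, v≡2 (mod 11); (9|11)=+1, (2|11)=-1; sign (−1)^0·+1^-2·-1^-2 = +1.
(a,b)_7: α=0, u≡3; β=-1, v≡4 (mod 7); (3|7)=-1, (4|7)=+1; sign (−1)^0·-1^-1·+1^0 = -1.
(a,b)_13: α=1, u≡4; β=0, v≡5 (mod 13); (4|13)=+1, (5|13)=-1; sign (−1)^0·+1^0·-1^1 = -1.
Ram(390, 7) = {2, 5, 7, 13}; no ℚ_2-point on the conic.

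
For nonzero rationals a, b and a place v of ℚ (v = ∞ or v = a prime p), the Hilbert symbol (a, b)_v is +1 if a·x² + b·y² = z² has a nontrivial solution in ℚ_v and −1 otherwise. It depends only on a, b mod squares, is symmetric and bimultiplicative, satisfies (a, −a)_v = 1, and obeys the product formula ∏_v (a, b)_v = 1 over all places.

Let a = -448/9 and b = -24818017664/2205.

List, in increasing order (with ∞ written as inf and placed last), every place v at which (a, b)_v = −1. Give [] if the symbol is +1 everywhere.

[5, 7, 17, 19, 41, inf]

Mod squares: a ≡ -7, b ≡ -132430. Check v ∈ {∞, 2, 3, 5, 7, 11, 17, 19, 41}.
v=3: a=3^-2·(≡2), b=3^-2·(≡2) mod 3; (2|3)=-1, (2|3)=-1; (−1)^{-2·-2·1}·(-1)^-2·(-1)^-2 = +1.
v=17: a=17^0·(≡5), b=17^1·(≡9) mod 17; (5|17)=-1, (9|17)=+1; (−1)^{0·1·8}·(-1)^1·(+1)^0 = -1.
v=7: a=7^1·(≡3), b=7^-2·(≡5) mod 7; (3|7)=-1, (5|7)=-1; (−1)^{1·-2·3}·(-1)^-2·(-1)^1 = -1.
v=41: a=41^0·(≡14), b=41^1·(≡39) mod 41; (14|41)=-1, (39|41)=+1; (−1)^{0·1·20}·(-1)^1·(+1)^0 = -1.
v=∞: -7 < 0 and -132430 < 0  ⇒  (a,b)_∞ = -1.
v=5: a=5^0·(≡3), b=5^-1·(≡1) mod 5; (3|5)=-1, (1|5)=+1; (−1)^{0·-1·2}·(-1)^-1·(+1)^0 = -1.
v=2: v_2(a)=6, v_2(b)=7; units ≡ 1, 1 (mod 8); ε·ε+αω+βω = 0·0+6·0+7·0 ≡ 0  ⇒  (a,b)_2 = +1.
v=11: a=11^0·(≡4), b=11^4·(≡8) mod 11; (4|11)=+1, (8|11)=-1; (−1)^{0·4·5}·(+1)^4·(-1)^0 = +1.
v=19: a=19^0·(≡3), b=19^1·(≡12) mod 19; (3|19)=-1, (12|19)=-1; (−1)^{0·1·9}·(-1)^1·(-1)^0 = -1.
Ram(-7, -132430) = {5, 7, 17, 19, 41, ∞}; no ℚ_5-point on the conic.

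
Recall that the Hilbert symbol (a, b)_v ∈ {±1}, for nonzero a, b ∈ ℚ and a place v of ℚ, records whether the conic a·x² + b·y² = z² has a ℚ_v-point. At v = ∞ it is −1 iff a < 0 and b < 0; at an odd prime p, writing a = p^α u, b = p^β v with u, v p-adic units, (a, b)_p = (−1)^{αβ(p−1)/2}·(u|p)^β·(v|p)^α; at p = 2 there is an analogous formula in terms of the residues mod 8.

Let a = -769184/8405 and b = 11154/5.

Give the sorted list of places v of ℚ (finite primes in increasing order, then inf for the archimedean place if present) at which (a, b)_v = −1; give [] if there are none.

Mod squares: a ≡ -130, b ≡ 330. Check v ∈ {∞, 2, 3, 5, 11, 13, 41, 43}.
v=2: v_2(a)=5, v_2(b)=1; units ≡ 7, 5 (mod 8); ε·ε+αω+βω = 1·0+5·1+1·0 ≡ 1  ⇒  (a,b)_2 = -1.
v=11: a=11^0·(≡2), b=11^1·(≡7) mod 11; (2|11)=-1, (7|11)=-1; (−1)^{0·1·5}·(-1)^1·(-1)^0 = -1.
v=∞: -130 < 0 and 330 > 0  ⇒  (a,b)_∞ = +1.
v=5: a=5^-1·(≡1), b=5^-1·(≡4) mod 5; (1|5)=+1, (4|5)=+1; (−1)^{-1·-1·2}·(+1)^-1·(+1)^-1 = +1.
v=41: a=41^-2·(≡28), b=41^0·(≡25) mod 41; (28|41)=-1, (25|41)=+1; (−1)^{-2·0·20}·(-1)^0·(+1)^-2 = +1.
v=43: a=43^2·(≡5), b=43^0·(≡12) mod 43; (5|43)=-1, (12|43)=-1; (−1)^{2·0·21}·(-1)^0·(-1)^2 = +1.
v=3: a=3^0·(≡2), b=3^1·(≡2) mod 3; (2|3)=-1, (2|3)=-1; (−1)^{0·1·1}·(-1)^1·(-1)^0 = -1.
v=13: a=13^1·(≡3), b=13^2·(≡8) mod 13; (3|13)=+1, (8|13)=-1; (−1)^{1·2·6}·(+1)^2·(-1)^1 = -1.
|Ram(-130, 330)| = 4, even; anisotropic at {2, 3, 11, 13}.

[2, 3, 11, 13]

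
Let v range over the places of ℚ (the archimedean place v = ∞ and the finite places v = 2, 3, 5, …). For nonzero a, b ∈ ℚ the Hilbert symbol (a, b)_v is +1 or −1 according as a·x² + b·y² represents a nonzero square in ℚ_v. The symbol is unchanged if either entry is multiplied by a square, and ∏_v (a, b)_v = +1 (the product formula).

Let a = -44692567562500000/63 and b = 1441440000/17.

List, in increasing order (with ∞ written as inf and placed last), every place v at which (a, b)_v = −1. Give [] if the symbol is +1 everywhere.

(a, b) ≡ (-70, 17017) mod (ℚ^×)²; places V = {2, 3, 5, 7, 11, 13, 17, ∞}.
(a,b)_5: α=9, u≡1; β=4, v≡2 (mod 5); (1|5)=+1, (2|5)=-1; sign (−1)^0·+1^4·-1^9 = -1.
(a,b)_13: α=2, u≡5; β=1, v≡9 (mod 13); (5|13)=-1, (9|13)=+1; sign (−1)^0·-1^1·+1^2 = -1.
(a,b)_3: α=-2, u≡2; β=2, v≡1 (mod 3); (2|3)=-1, (1|3)=+1; sign (−1)^0·-1^2·+1^-2 = +1.
(a,b)_17: α=2, u≡9; β=-1, v≡4 (mod 17); (9|17)=+1, (4|17)=+1; sign (−1)^0·+1^-1·+1^2 = +1.
(a,b)_∞: sgn(-70)=−, sgn(17017)=+, so +1.
(a,b)_11: α=4, u≡8; β=1, v≡6 (mod 11); (8|11)=-1, (6|11)=-1; sign (−1)^0·-1^1·-1^4 = -1.
(a,b)_7: α=-1, u≡2; β=1, v≡2 (mod 7); (2|7)=+1, (2|7)=+1; sign (−1)^1·+1^1·+1^-1 = -1.
(a,b)_2: α=5, β=8; u≡5, v≡1 (mod 8); ε(u)ε(v)=0·0, αω(v)=5·0, βω(u)=8·1; sum ≡ 0  ⇒  +1.
(-70, 17017 / ℚ) ramifies at {5, 7, 11, 13}: a division algebra.

[5, 7, 11, 13]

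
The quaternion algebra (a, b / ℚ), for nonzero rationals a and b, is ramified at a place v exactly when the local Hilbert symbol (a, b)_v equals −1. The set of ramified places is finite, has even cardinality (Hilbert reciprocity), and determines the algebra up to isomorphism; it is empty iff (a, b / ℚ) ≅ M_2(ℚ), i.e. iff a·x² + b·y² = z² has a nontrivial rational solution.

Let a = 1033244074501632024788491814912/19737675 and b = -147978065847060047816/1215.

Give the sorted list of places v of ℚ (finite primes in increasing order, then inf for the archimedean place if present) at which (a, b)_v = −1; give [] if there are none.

[2, 3, 7, 17, 23, 37]

(a, b) ≡ (722453046, -20910) mod (ℚ^×)²; places V = {2, 3, 5, 7, 17, 19, 23, 29, 37, 41, ∞}.
(a,b)_17: α=5, u≡15; β=1, v≡11 (mod 17); (15|17)=+1, (11|17)=-1; sign (−1)^0·+1^1·-1^5 = -1.
(a,b)_∞: sgn(722453046)=+, sgn(-20910)=−, so +1.
(a,b)_2: α=11, β=3; u≡3, v≡1 (mod 8); ε(u)ε(v)=1·0, αω(v)=11·0, βω(u)=3·1; sum ≡ 1  ⇒  -1.
(a,b)_7: α=3, u≡6; β=2, v≡6 (mod 7); (6|7)=-1, (6|7)=-1; sign (−1)^0·-1^2·-1^3 = -1.
(a,b)_23: α=3, u≡21; β=4, v≡17 (mod 23); (21|23)=-1, (17|23)=-1; sign (−1)^0·-1^4·-1^3 = -1.
(a,b)_37: α=3, u≡11; β=2, v≡13 (mod 37); (11|37)=+1, (13|37)=-1; sign (−1)^0·+1^2·-1^3 = -1.
(a,b)_5: α=-2, u≡1; β=-1, v≡3 (mod 5); (1|5)=+1, (3|5)=-1; sign (−1)^0·+1^-1·-1^-2 = +1.
(a,b)_19: α=-2, u≡14; β=0, v≡5 (mod 19); (14|19)=-1, (5|19)=+1; sign (−1)^0·-1^0·+1^-2 = +1.
(a,b)_41: α=3, u≡2; β=3, v≡21 (mod 41); (2|41)=+1, (21|41)=+1; sign (−1)^0·+1^3·+1^3 = +1.
(a,b)_3: α=-7, u≡2; β=-5, v≡2 (mod 3); (2|3)=-1, (2|3)=-1; sign (−1)^1·-1^-5·-1^-7 = -1.
(a,b)_29: α=3, u≡3; β=2, v≡9 (mod 29); (3|29)=-1, (9|29)=+1; sign (−1)^0·-1^2·+1^3 = +1.
|Ram(722453046, -20910)| = 6, even; anisotropic at {2, 3, 7, 17, 23, 37}.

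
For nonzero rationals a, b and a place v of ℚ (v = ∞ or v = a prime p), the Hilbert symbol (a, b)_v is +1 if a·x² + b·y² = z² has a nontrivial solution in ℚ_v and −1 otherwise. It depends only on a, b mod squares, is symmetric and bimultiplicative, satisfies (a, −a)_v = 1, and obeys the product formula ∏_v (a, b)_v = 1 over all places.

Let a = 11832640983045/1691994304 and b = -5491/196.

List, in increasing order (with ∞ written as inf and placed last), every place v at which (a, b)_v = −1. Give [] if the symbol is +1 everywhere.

(a, b) ≡ (440895, -19) mod (ℚ^×)²; places V = {2, 3, 5, 7, 11, 13, 17, 19, ∞}.
(a,b)_2: α=-6, β=-2; u≡7, v≡5 (mod 8); ε(u)ε(v)=1·0, αω(v)=-6·1, βω(u)=-2·0; sum ≡ 0  ⇒  +1.
(a,b)_17: α=5, u≡11; β=2, v≡13 (mod 17); (11|17)=-1, (13|17)=+1; sign (−1)^0·-1^2·+1^5 = +1.
(a,b)_13: α=-1, u≡8; β=0, v≡8 (mod 13); (8|13)=-1, (8|13)=-1; sign (−1)^0·-1^0·-1^-1 = -1.
(a,b)_3: α=5, u≡1; β=0, v≡2 (mod 3); (1|3)=+1, (2|3)=-1; sign (−1)^0·+1^0·-1^5 = -1.
(a,b)_11: α=-2, u≡9; β=0, v≡1 (mod 11); (9|11)=+1, (1|11)=+1; sign (−1)^0·+1^0·+1^-2 = +1.
(a,b)_7: α=-5, u≡3; β=-2, v≡1 (mod 7); (3|7)=-1, (1|7)=+1; sign (−1)^0·-1^-2·+1^-5 = +1.
(a,b)_19: α=3, u≡11; β=1, v≡12 (mod 19); (11|19)=+1, (12|19)=-1; sign (−1)^1·+1^1·-1^3 = +1.
(a,b)_∞: sgn(440895)=+, sgn(-19)=−, so +1.
(a,b)_5: α=1, u≡1; β=0, v≡4 (mod 5); (1|5)=+1, (4|5)=+1; sign (−1)^0·+1^0·+1^1 = +1.
Ram(440895, -19) = {3, 13}; no ℚ_3-point on the conic.

[3, 13]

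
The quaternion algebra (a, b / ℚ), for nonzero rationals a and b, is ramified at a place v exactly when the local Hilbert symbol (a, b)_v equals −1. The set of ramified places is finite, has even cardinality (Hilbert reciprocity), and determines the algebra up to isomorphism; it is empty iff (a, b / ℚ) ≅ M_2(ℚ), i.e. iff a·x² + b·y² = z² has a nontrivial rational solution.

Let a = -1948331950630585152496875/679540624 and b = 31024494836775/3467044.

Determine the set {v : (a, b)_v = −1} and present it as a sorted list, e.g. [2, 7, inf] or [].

Mod squares: a ≡ -111155, b ≡ 31. Check v ∈ {∞, 2, 3, 5, 7, 11, 19, 31, 43, 47}.
v=∞: -111155 < 0 and 31 > 0  ⇒  (a,b)_∞ = +1.
v=19: a=19^-2·(≡15), b=19^-2·(≡2) mod 19; (15|19)=-1, (2|19)=-1; (−1)^{-2·-2·9}·(-1)^-2·(-1)^-2 = +1.
v=11: a=11^3·(≡5), b=11^2·(≡9) mod 11; (5|11)=+1, (9|11)=+1; (−1)^{3·2·5}·(+1)^2·(+1)^3 = +1.
v=43: a=43^3·(≡21), b=43^2·(≡16) mod 43; (21|43)=+1, (16|43)=+1; (−1)^{3·2·21}·(+1)^2·(+1)^3 = +1.
v=47: a=47^3·(≡7), b=47^2·(≡40) mod 47; (7|47)=+1, (40|47)=-1; (−1)^{3·2·23}·(+1)^2·(-1)^3 = -1.
v=5: a=5^5·(≡4), b=5^2·(≡4) mod 5; (4|5)=+1, (4|5)=+1; (−1)^{5·2·2}·(+1)^2·(+1)^5 = +1.
v=31: a=31^2·(≡23), b=31^1·(≡9) mod 31; (23|31)=-1, (9|31)=+1; (−1)^{2·1·15}·(-1)^1·(+1)^2 = -1.
v=2: v_2(a)=-4, v_2(b)=-2; units ≡ 5, 7 (mod 8); ε·ε+αω+βω = 0·1+-4·0+-2·1 ≡ 0  ⇒  (a,b)_2 = +1.
v=7: a=7^-6·(≡3), b=7^-4·(≡3) mod 7; (3|7)=-1, (3|7)=-1; (−1)^{-6·-4·3}·(-1)^-4·(-1)^-6 = +1.
v=3: a=3^10·(≡1), b=3^4·(≡1) mod 3; (1|3)=+1, (1|3)=+1; (−1)^{10·4·1}·(+1)^4·(+1)^10 = +1.
(-111155, 31 / ℚ) ramifies at {31, 47}: a division algebra.

[31, 47]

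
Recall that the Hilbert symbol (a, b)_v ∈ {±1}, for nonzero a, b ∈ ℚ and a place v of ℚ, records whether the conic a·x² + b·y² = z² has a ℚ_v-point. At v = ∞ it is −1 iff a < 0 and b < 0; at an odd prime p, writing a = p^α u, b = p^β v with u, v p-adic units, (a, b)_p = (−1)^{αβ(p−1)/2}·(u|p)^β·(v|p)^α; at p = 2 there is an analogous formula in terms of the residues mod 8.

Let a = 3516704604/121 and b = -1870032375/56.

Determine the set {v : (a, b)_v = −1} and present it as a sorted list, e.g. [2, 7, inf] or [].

[2, 7, 31, 43]

(a, b) ≡ (270599, -62930) mod (ℚ^×)²; places V = {2, 3, 5, 7, 11, 19, 29, 31, 43, ∞}.
(a,b)_5: α=0, u≡4; β=3, v≡1 (mod 5); (4|5)=+1, (1|5)=+1; sign (−1)^0·+1^3·+1^0 = +1.
(a,b)_2: α=2, β=-3; u≡7, v≡7 (mod 8); ε(u)ε(v)=1·1, αω(v)=2·0, βω(u)=-3·0; sum ≡ 1  ⇒  -1.
(a,b)_7: α=1, u≡6; β=-1, v≡6 (mod 7); (6|7)=-1, (6|7)=-1; sign (−1)^1·-1^-1·-1^1 = -1.
(a,b)_19: α=2, u≡16; β=0, v≡11 (mod 19); (16|19)=+1, (11|19)=+1; sign (−1)^0·+1^0·+1^2 = +1.
(a,b)_29: α=1, u≡6; β=1, v≡13 (mod 29); (6|29)=+1, (13|29)=+1; sign (−1)^0·+1^1·+1^1 = +1.
(a,b)_∞: sgn(270599)=+, sgn(-62930)=−, so +1.
(a,b)_11: α=-2, u≡6; β=0, v≡9 (mod 11); (6|11)=-1, (9|11)=+1; sign (−1)^0·-1^0·+1^-2 = +1.
(a,b)_43: α=1, u≡35; β=2, v≡22 (mod 43); (35|43)=+1, (22|43)=-1; sign (−1)^0·+1^2·-1^1 = -1.
(a,b)_31: α=1, u≡20; β=1, v≡2 (mod 31); (20|31)=+1, (2|31)=+1; sign (−1)^1·+1^1·+1^1 = -1.
(a,b)_3: α=2, u≡2; β=2, v≡1 (mod 3); (2|3)=-1, (1|3)=+1; sign (−1)^0·-1^2·+1^2 = +1.
|Ram(270599, -62930)| = 4, even; anisotropic at {2, 7, 31, 43}.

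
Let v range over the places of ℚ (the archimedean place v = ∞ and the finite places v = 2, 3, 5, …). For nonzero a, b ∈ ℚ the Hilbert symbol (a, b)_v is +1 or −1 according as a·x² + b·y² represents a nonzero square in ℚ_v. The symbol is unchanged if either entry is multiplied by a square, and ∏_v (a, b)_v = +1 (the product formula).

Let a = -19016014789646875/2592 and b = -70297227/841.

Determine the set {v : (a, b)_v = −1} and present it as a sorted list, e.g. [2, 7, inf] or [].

Mod squares: a ≡ -14630, b ≡ -3003. Check v ∈ {∞, 2, 3, 5, 7, 11, 13, 17, 19, 29, 41}.
v=2: v_2(a)=-5, v_2(b)=0; units ≡ 5, 5 (mod 8); ε·ε+αω+βω = 0·0+-5·1+0·1 ≡ 1  ⇒  (a,b)_2 = -1.
v=29: a=29^0·(≡27), b=29^-2·(≡20) mod 29; (27|29)=-1, (20|29)=+1; (−1)^{0·-2·14}·(-1)^-2·(+1)^0 = +1.
v=5: a=5^5·(≡4), b=5^0·(≡3) mod 5; (4|5)=+1, (3|5)=-1; (−1)^{5·0·2}·(+1)^0·(-1)^5 = -1.
v=13: a=13^2·(≡7), b=13^1·(≡3) mod 13; (7|13)=-1, (3|13)=+1; (−1)^{2·1·6}·(-1)^1·(+1)^2 = -1.
v=19: a=19^1·(≡9), b=19^0·(≡15) mod 19; (9|19)=+1, (15|19)=-1; (−1)^{1·0·9}·(+1)^0·(-1)^1 = -1.
v=17: a=17^0·(≡3), b=17^2·(≡14) mod 17; (3|17)=-1, (14|17)=-1; (−1)^{0·2·8}·(-1)^2·(-1)^0 = +1.
v=41: a=41^2·(≡14), b=41^0·(≡40) mod 41; (14|41)=-1, (40|41)=+1; (−1)^{2·0·20}·(-1)^0·(+1)^2 = +1.
v=11: a=11^5·(≡9), b=11^1·(≡7) mod 11; (9|11)=+1, (7|11)=-1; (−1)^{5·1·5}·(+1)^1·(-1)^5 = +1.
v=∞: -14630 < 0 and -3003 < 0  ⇒  (a,b)_∞ = -1.
v=3: a=3^-4·(≡1), b=3^5·(≡1) mod 3; (1|3)=+1, (1|3)=+1; (−1)^{-4·5·1}·(+1)^5·(+1)^-4 = +1.
v=7: a=7^1·(≡6), b=7^1·(≡5) mod 7; (6|7)=-1, (5|7)=-1; (−1)^{1·1·3}·(-1)^1·(-1)^1 = -1.
|Ram(-14630, -3003)| = 6, even; anisotropic at {2, 5, 7, 13, 19, ∞}.

[2, 5, 7, 13, 19, inf]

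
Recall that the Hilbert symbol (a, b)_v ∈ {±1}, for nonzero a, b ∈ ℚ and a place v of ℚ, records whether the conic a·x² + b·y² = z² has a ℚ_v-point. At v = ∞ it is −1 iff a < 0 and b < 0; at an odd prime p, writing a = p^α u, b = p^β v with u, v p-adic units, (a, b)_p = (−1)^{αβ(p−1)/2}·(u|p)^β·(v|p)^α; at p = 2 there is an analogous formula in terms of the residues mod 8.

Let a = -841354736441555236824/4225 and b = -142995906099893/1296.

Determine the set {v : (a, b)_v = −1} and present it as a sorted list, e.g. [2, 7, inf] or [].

(a, b) ≡ (-374, -437) mod (ℚ^×)²; places V = {2, 3, 5, 7, 11, 13, 17, 19, 23, ∞}.
(a,b)_3: α=2, u≡1; β=-4, v≡1 (mod 3); (1|3)=+1, (1|3)=+1; sign (−1)^0·+1^-4·+1^2 = +1.
(a,b)_∞: sgn(-374)=−, sgn(-437)=−, so -1.
(a,b)_23: α=4, u≡22; β=3, v≡9 (mod 23); (22|23)=-1, (9|23)=+1; sign (−1)^0·-1^3·+1^4 = -1.
(a,b)_19: α=4, u≡17; β=3, v≡12 (mod 19); (17|19)=+1, (12|19)=-1; sign (−1)^0·+1^3·-1^4 = +1.
(a,b)_17: α=3, u≡3; β=2, v≡11 (mod 17); (3|17)=-1, (11|17)=-1; sign (−1)^0·-1^2·-1^3 = -1.
(a,b)_5: α=-2, u≡4; β=0, v≡2 (mod 5); (4|5)=+1, (2|5)=-1; sign (−1)^0·+1^0·-1^-2 = +1.
(a,b)_2: α=3, β=-4; u≡5, v≡3 (mod 8); ε(u)ε(v)=0·1, αω(v)=3·1, βω(u)=-4·1; sum ≡ 1  ⇒  -1.
(a,b)_13: α=-2, u≡1; β=0, v≡7 (mod 13); (1|13)=+1, (7|13)=-1; sign (−1)^0·+1^0·-1^-2 = +1.
(a,b)_11: α=3, u≡7; β=2, v≡1 (mod 11); (7|11)=-1, (1|11)=+1; sign (−1)^0·-1^2·+1^3 = +1.
(a,b)_7: α=2, u≡2; β=2, v≡4 (mod 7); (2|7)=+1, (4|7)=+1; sign (−1)^0·+1^2·+1^2 = +1.
Ram(-374, -437) = {2, 17, 23, ∞}; no ℚ_2-point on the conic.

[2, 17, 23, inf]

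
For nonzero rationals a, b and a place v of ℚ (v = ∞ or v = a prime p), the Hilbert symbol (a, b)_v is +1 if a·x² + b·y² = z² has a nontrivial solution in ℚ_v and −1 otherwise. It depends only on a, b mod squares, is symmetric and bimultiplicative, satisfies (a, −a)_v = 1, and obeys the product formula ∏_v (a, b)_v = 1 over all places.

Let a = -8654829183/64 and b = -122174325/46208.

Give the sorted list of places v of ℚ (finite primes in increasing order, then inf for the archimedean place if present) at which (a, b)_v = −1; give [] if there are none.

[7, 17, 23, inf]

(a, b) ≡ (-12903, -714) mod (ℚ^×)²; places V = {2, 3, 5, 7, 11, 13, 17, 19, 23, ∞}.
(a,b)_13: α=2, u≡2; β=2, v≡3 (mod 13); (2|13)=-1, (3|13)=+1; sign (−1)^0·-1^2·+1^2 = +1.
(a,b)_7: α=2, u≡6; β=1, v≡3 (mod 7); (6|7)=-1, (3|7)=-1; sign (−1)^0·-1^1·-1^2 = -1.
(a,b)_11: α=1, u≡5; β=0, v≡3 (mod 11); (5|11)=+1, (3|11)=+1; sign (−1)^0·+1^0·+1^1 = +1.
(a,b)_2: α=-6, β=-7; u≡1, v≡3 (mod 8); ε(u)ε(v)=0·1, αω(v)=-6·1, βω(u)=-7·0; sum ≡ 0  ⇒  +1.
(a,b)_5: α=0, u≡3; β=2, v≡4 (mod 5); (3|5)=-1, (4|5)=+1; sign (−1)^0·-1^2·+1^0 = +1.
(a,b)_3: α=5, u≡1; β=5, v≡2 (mod 3); (1|3)=+1, (2|3)=-1; sign (−1)^1·+1^5·-1^5 = +1.
(a,b)_∞: sgn(-12903)=−, sgn(-714)=−, so -1.
(a,b)_17: α=1, u≡12; β=1, v≡4 (mod 17); (12|17)=-1, (4|17)=+1; sign (−1)^0·-1^1·+1^1 = -1.
(a,b)_23: α=1, u≡17; β=0, v≡19 (mod 23); (17|23)=-1, (19|23)=-1; sign (−1)^0·-1^0·-1^1 = -1.
(a,b)_19: α=0, u≡7; β=-2, v≡10 (mod 19); (7|19)=+1, (10|19)=-1; sign (−1)^0·+1^-2·-1^0 = +1.
|Ram(-12903, -714)| = 4, even; anisotropic at {7, 17, 23, ∞}.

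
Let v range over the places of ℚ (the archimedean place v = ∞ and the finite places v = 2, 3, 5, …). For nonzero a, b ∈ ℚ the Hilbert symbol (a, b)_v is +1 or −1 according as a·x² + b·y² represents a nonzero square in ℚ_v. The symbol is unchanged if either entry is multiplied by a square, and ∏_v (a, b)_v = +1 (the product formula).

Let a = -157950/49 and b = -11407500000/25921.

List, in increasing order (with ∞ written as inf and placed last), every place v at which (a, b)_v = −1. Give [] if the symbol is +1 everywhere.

(a, b) ≡ (-78, -30) mod (ℚ^×)²; places V = {2, 3, 5, 7, 13, 23, ∞}.
(a,b)_13: α=1, u≡7; β=2, v≡9 (mod 13); (7|13)=-1, (9|13)=+1; sign (−1)^0·-1^2·+1^1 = +1.
(a,b)_7: α=-2, u≡5; β=-2, v≡5 (mod 7); (5|7)=-1, (5|7)=-1; sign (−1)^0·-1^-2·-1^-2 = +1.
(a,b)_23: α=0, u≡20; β=-2, v≡1 (mod 23); (20|23)=-1, (1|23)=+1; sign (−1)^0·-1^-2·+1^0 = +1.
(a,b)_2: α=1, β=5; u≡1, v≡1 (mod 8); ε(u)ε(v)=0·0, αω(v)=1·0, βω(u)=5·0; sum ≡ 0  ⇒  +1.
(a,b)_3: α=5, u≡1; β=3, v≡2 (mod 3); (1|3)=+1, (2|3)=-1; sign (−1)^1·+1^3·-1^5 = +1.
(a,b)_∞: sgn(-78)=−, sgn(-30)=−, so -1.
(a,b)_5: α=2, u≡3; β=7, v≡4 (mod 5); (3|5)=-1, (4|5)=+1; sign (−1)^0·-1^7·+1^2 = -1.
|Ram(-78, -30)| = 2, even; anisotropic at {5, ∞}.

[5, inf]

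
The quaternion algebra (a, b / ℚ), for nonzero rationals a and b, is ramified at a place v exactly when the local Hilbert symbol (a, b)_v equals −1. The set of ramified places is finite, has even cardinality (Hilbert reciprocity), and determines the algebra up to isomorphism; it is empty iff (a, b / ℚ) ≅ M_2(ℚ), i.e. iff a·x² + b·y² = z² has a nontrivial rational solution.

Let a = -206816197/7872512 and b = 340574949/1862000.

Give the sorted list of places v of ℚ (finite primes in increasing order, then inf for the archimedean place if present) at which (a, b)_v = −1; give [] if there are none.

(a, b) ≡ (-266, 40755) mod (ℚ^×)²; places V = {2, 3, 5, 7, 11, 13, 19, 29, 31, 43, ∞}.
(a,b)_3: α=0, u≡1; β=9, v≡1 (mod 3); (1|3)=+1, (1|3)=+1; sign (−1)^0·+1^9·+1^0 = +1.
(a,b)_2: α=-13, β=-4; u≡3, v≡3 (mod 8); ε(u)ε(v)=1·1, αω(v)=-13·1, βω(u)=-4·1; sum ≡ 0  ⇒  +1.
(a,b)_13: α=0, u≡8; β=1, v≡7 (mod 13); (8|13)=-1, (7|13)=-1; sign (−1)^0·-1^1·-1^0 = -1.
(a,b)_5: α=0, u≡4; β=-3, v≡4 (mod 5); (4|5)=+1, (4|5)=+1; sign (−1)^0·+1^-3·+1^0 = +1.
(a,b)_43: α=2, u≡13; β=0, v≡2 (mod 43); (13|43)=+1, (2|43)=-1; sign (−1)^0·+1^0·-1^2 = +1.
(a,b)_∞: sgn(-266)=−, sgn(40755)=+, so +1.
(a,b)_11: α=0, u≡5; β=3, v≡1 (mod 11); (5|11)=+1, (1|11)=+1; sign (−1)^0·+1^3·+1^0 = +1.
(a,b)_29: α=2, u≡13; β=0, v≡12 (mod 29); (13|29)=+1, (12|29)=-1; sign (−1)^0·+1^0·-1^2 = +1.
(a,b)_31: α=-2, u≡3; β=0, v≡11 (mod 31); (3|31)=-1, (11|31)=-1; sign (−1)^0·-1^0·-1^-2 = +1.
(a,b)_19: α=1, u≡4; β=-1, v≡16 (mod 19); (4|19)=+1, (16|19)=+1; sign (−1)^1·+1^-1·+1^1 = -1.
(a,b)_7: α=1, u≡4; β=-2, v≡2 (mod 7); (4|7)=+1, (2|7)=+1; sign (−1)^0·+1^-2·+1^1 = +1.
(-266, 40755 / ℚ) ramifies at {13, 19}: a division algebra.

[13, 19]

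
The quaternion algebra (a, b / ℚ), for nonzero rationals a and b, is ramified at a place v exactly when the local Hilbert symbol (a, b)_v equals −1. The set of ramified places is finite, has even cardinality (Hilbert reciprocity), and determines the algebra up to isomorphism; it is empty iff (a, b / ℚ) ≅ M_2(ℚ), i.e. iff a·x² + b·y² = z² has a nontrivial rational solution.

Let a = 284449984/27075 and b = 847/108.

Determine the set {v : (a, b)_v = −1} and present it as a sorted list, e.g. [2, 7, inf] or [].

[3, 13]

Mod squares: a ≡ 273, b ≡ 21. Check v ∈ {∞, 2, 3, 5, 7, 11, 13, 17, 19}.
v=19: a=19^-2·(≡4), b=19^0·(≡14) mod 19; (4|19)=+1, (14|19)=-1; (−1)^{-2·0·9}·(+1)^0·(-1)^-2 = +1.
v=11: a=11^0·(≡4), b=11^2·(≡2) mod 11; (4|11)=+1, (2|11)=-1; (−1)^{0·2·5}·(+1)^2·(-1)^0 = +1.
v=∞: 273 > 0 and 21 > 0  ⇒  (a,b)_∞ = +1.
v=3: a=3^-1·(≡1), b=3^-3·(≡1) mod 3; (1|3)=+1, (1|3)=+1; (−1)^{-1·-3·1}·(+1)^-3·(+1)^-1 = -1.
v=5: a=5^-2·(≡3), b=5^0·(≡4) mod 5; (3|5)=-1, (4|5)=+1; (−1)^{-2·0·2}·(-1)^0·(+1)^-2 = +1.
v=13: a=13^3·(≡2), b=13^0·(≡7) mod 13; (2|13)=-1, (7|13)=-1; (−1)^{3·0·6}·(-1)^0·(-1)^3 = -1.
v=17: a=17^2·(≡13), b=17^0·(≡8) mod 17; (13|17)=+1, (8|17)=+1; (−1)^{2·0·8}·(+1)^0·(+1)^2 = +1.
v=2: v_2(a)=6, v_2(b)=-2; units ≡ 1, 5 (mod 8); ε·ε+αω+βω = 0·0+6·1+-2·0 ≡ 0  ⇒  (a,b)_2 = +1.
v=7: a=7^1·(≡2), b=7^1·(≡3) mod 7; (2|7)=+1, (3|7)=-1; (−1)^{1·1·3}·(+1)^1·(-1)^1 = +1.
(273, 21 / ℚ) ramifies at {3, 13}: a division algebra.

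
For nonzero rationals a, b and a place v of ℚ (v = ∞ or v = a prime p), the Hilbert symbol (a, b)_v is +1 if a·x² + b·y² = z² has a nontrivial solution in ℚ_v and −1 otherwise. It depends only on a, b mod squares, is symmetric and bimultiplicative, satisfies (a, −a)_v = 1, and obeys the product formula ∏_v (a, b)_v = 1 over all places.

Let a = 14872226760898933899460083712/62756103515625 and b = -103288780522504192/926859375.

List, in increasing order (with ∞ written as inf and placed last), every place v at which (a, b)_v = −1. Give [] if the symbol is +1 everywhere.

(a, b) ≡ (7, -273) mod (ℚ^×)²; places V = {2, 3, 5, 7, 11, 13, 23, 31, ∞}.
(a,b)_2: α=26, β=14; u≡7, v≡7 (mod 8); ε(u)ε(v)=1·1, αω(v)=26·0, βω(u)=14·0; sum ≡ 1  ⇒  -1.
(a,b)_3: α=-2, u≡1; β=-3, v≡2 (mod 3); (1|3)=+1, (2|3)=-1; sign (−1)^0·+1^-3·-1^-2 = +1.
(a,b)_5: α=-12, u≡3; β=-6, v≡2 (mod 5); (3|5)=-1, (2|5)=-1; sign (−1)^0·-1^-6·-1^-12 = +1.
(a,b)_23: α=2, u≡15; β=2, v≡8 (mod 23); (15|23)=-1, (8|23)=+1; sign (−1)^0·-1^2·+1^2 = +1.
(a,b)_11: α=10, u≡10; β=6, v≡7 (mod 11); (10|11)=-1, (7|11)=-1; sign (−1)^0·-1^6·-1^10 = +1.
(a,b)_∞: sgn(7)=+, sgn(-273)=−, so +1.
(a,b)_7: α=5, u≡1; β=1, v≡3 (mod 7); (1|7)=+1, (3|7)=-1; sign (−1)^1·+1^1·-1^5 = +1.
(a,b)_31: α=2, u≡8; β=2, v≡6 (mod 31); (8|31)=+1, (6|31)=-1; sign (−1)^0·+1^2·-1^2 = +1.
(a,b)_13: α=-4, u≡2; β=-3, v≡5 (mod 13); (2|13)=-1, (5|13)=-1; sign (−1)^0·-1^-3·-1^-4 = -1.
|Ram(7, -273)| = 2, even; anisotropic at {2, 13}.

[2, 13]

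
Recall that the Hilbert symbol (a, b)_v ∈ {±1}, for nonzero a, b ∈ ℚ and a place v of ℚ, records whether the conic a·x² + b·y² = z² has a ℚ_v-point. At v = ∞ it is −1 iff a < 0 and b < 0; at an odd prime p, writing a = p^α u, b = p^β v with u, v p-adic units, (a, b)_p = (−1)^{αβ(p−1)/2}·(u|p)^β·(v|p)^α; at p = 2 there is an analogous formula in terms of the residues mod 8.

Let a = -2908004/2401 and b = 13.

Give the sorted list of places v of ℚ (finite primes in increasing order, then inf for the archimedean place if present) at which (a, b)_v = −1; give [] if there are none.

[11, 13]

Mod squares: a ≡ -727001, b ≡ 13. Check v ∈ {∞, 2, 7, 11, 13, 29, 43, 53}.
v=43: a=43^1·(≡23), b=43^0·(≡13) mod 43; (23|43)=+1, (13|43)=+1; (−1)^{1·0·21}·(+1)^0·(+1)^1 = +1.
v=29: a=29^1·(≡28), b=29^0·(≡13) mod 29; (28|29)=+1, (13|29)=+1; (−1)^{1·0·14}·(+1)^0·(+1)^1 = +1.
v=2: v_2(a)=2, v_2(b)=0; units ≡ 7, 5 (mod 8); ε·ε+αω+βω = 1·0+2·1+0·0 ≡ 0  ⇒  (a,b)_2 = +1.
v=53: a=53^1·(≡29), b=53^0·(≡13) mod 53; (29|53)=+1, (13|53)=+1; (−1)^{1·0·26}·(+1)^0·(+1)^1 = +1.
v=7: a=7^-4·(≡6), b=7^0·(≡6) mod 7; (6|7)=-1, (6|7)=-1; (−1)^{-4·0·3}·(-1)^0·(-1)^-4 = +1.
v=∞: -727001 < 0 and 13 > 0  ⇒  (a,b)_∞ = +1.
v=13: a=13^0·(≡2), b=13^1·(≡1) mod 13; (2|13)=-1, (1|13)=+1; (−1)^{0·1·6}·(-1)^1·(+1)^0 = -1.
v=11: a=11^1·(≡7), b=11^0·(≡2) mod 11; (7|11)=-1, (2|11)=-1; (−1)^{1·0·5}·(-1)^0·(-1)^1 = -1.
Ram(-727001, 13) = {11, 13}; no ℚ_11-point on the conic.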